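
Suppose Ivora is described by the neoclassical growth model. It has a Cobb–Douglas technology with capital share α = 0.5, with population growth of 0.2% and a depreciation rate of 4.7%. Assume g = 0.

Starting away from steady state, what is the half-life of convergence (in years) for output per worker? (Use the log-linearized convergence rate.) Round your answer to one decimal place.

half-life ≈ 28.3 years

Near the steady state the convergence rate is λ = (1 − α)(n + δ).
λ = (1 − 0.5) × 0.049 = 0.5 × 0.049 = 0.0245
Half-life = ln 2 / λ = 0.6931 / 0.0245 ≈ 28.29 years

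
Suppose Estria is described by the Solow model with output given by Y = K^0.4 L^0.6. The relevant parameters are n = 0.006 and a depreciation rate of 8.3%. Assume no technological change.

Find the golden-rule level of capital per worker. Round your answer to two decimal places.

The golden rule sets f'(k) = n + δ, i.e. α·k^(α−1) = n + δ.
So k^(1−α) = α / (n + δ) = 0.4 / 0.089 = 4.4944.
k_gold = 4.4944^(1/0.6) ≈ 12.2401

k_gold ≈ 12.24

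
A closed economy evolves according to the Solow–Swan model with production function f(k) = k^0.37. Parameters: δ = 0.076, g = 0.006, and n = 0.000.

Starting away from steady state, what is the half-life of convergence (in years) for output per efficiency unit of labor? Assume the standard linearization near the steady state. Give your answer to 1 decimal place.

half-life ≈ 13.4 years

Near the steady state the convergence rate is λ = (1 − α)(n + g + δ).
λ = (1 − 0.37) × 0.082 = 0.63 × 0.082 = 0.05166
Half-life = ln 2 / λ = 0.6931 / 0.05166 ≈ 13.42 years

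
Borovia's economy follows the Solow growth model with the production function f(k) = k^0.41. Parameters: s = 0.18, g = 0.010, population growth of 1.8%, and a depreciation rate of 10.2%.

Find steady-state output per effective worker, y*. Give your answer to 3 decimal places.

In steady state, investment equals break-even investment: s·k^α = (n + g + δ)·k.
Rearranging, k^(1−α) = s / (n + g + δ).
k^0.59 = 0.18 / (0.018 + 0.010 + 0.102) = 0.18 / 0.130 = 1.3846
k* = 1.3846^(1/0.59) ≈ 1.7359
y* = (k*)^α = 1.7359^0.41 ≈ 1.2537

y* ≈ 1.254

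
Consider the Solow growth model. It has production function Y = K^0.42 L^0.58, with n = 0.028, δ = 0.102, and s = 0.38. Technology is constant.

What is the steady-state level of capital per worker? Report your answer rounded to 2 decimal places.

k* ≈ 6.36

In steady state, investment equals break-even investment: s·k^α = (n + δ)·k.
Dividing both sides by k: k^(1−α) = s / (n + δ).
k^0.58 = 0.38 / (0.028 + 0.102) = 0.38 / 0.130 = 2.9231
k* = 2.9231^(1/0.58) ≈ 6.3559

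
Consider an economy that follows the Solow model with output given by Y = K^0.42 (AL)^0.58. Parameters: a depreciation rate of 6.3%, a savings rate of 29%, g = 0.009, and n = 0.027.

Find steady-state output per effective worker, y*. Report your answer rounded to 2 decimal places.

At the steady state, Δk = 0, so s·k^α = (n + g + δ)·k.
Rearranging, k^(1−α) = s / (n + g + δ).
k^0.58 = 0.29 / (0.027 + 0.009 + 0.063) = 0.29 / 0.099 = 2.9293
k* = 2.9293^(1/0.58) ≈ 6.3792
y* = (k*)^α = 6.3792^0.42 ≈ 2.1777

y* ≈ 2.18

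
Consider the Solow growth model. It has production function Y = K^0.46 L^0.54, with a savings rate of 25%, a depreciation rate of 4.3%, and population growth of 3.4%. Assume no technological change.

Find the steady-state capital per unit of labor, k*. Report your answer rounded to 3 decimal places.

In steady state, investment equals break-even investment: s·k^α = (n + δ)·k.
Dividing both sides by k: k^(1−α) = s / (n + δ).
k^0.54 = 0.25 / (0.034 + 0.043) = 0.25 / 0.077 = 3.2468
k* = 3.2468^(1/0.54) ≈ 8.8540

k* = 8.854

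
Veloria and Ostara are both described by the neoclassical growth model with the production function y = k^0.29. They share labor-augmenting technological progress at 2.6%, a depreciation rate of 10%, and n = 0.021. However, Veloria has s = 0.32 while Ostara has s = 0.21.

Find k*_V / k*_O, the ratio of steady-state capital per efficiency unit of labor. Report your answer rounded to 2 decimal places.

Steady-state k* = [s/(n + g + δ)]^(1/(1−α)), so the ratio is [ (s_V/(n + g + δ)_V) / (s_O/(n + g + δ)_O) ]^1.4085.
s_V/(n + g + δ)_V = 0.32/0.147 = 2.1769; s_O/(n + g + δ)_O = 0.21/0.147 = 1.4286.
Ratio = (2.1769/1.4286)^1.4085 = 1.5238^1.4085 ≈ 1.8099

ratio ≈ 1.81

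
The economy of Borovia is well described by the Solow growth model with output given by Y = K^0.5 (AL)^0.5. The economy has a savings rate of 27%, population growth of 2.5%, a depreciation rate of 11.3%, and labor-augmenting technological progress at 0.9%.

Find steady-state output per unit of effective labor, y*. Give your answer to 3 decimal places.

y* = 1.837

At the steady state, Δk = 0, so s·k^α = (n + g + δ)·k.
Rearranging, k^(1−α) = s / (n + g + δ).
k^0.5 = 0.27 / (0.025 + 0.009 + 0.113) = 0.27 / 0.147 = 1.8367
k* = 1.8367^(1/0.5) ≈ 3.3735
y* = (k*)^α = 3.3735^0.5 ≈ 1.8367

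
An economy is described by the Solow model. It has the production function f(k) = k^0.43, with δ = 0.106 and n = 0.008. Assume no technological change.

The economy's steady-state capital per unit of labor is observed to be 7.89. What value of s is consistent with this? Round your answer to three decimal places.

In steady state, investment equals break-even investment: s·k^α = (n + δ)·k.
So s / (n + δ) = (k*)^(1−α) = 7.89^0.57 = 3.2459.
Therefore s = 3.2459 × (n + δ) = 3.2459 × 0.114 = 0.3700.

s ≈ 0.370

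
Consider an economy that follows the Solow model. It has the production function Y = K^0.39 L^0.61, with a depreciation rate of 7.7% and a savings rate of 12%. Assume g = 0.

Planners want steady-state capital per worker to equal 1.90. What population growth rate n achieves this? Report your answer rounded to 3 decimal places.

n ≈ 0.004

At the steady state, Δk = 0, so s·k^α = (n + δ)·k.
So s / (n + δ) = (k*)^(1−α) = 1.90^0.61 = 1.4792.
Therefore n + δ = s / 1.4792 = 0.12 / 1.4792 = 0.0811, so n = 0.0811 − 0.077 = 0.0041.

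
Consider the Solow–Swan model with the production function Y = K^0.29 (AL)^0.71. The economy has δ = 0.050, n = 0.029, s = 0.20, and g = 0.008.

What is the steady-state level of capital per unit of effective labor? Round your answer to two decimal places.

k* = 3.23

In steady state, investment equals break-even investment: s·k^α = (n + g + δ)·k.
Rearranging, k^(1−α) = s / (n + g + δ).
k^0.71 = 0.20 / (0.029 + 0.008 + 0.050) = 0.20 / 0.087 = 2.2989
k* = 2.2989^(1/0.71) ≈ 3.2299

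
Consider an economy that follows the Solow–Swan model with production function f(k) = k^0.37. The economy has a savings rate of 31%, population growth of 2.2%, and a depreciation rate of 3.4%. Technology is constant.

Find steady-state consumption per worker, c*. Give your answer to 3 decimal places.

Steady state requires s·f(k) = (n + δ)·k, i.e. s·k^α = (n + δ)·k.
Rearranging, k^(1−α) = s / (n + δ).
k^0.63 = 0.31 / (0.022 + 0.034) = 0.31 / 0.056 = 5.5357
k* = 5.5357^(1/0.63) ≈ 15.1230
y* = (k*)^α = 15.1230^0.37 ≈ 2.7319
c* = (1 − s)·y* = (1 − 0.31) × 2.7319 ≈ 1.8850

c* = 1.885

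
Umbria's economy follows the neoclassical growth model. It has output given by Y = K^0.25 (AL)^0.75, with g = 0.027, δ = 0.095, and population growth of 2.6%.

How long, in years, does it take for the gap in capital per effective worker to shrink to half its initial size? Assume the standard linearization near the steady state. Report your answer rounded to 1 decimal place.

half-life ≈ 6.2 years

Near the steady state the convergence rate is λ = (1 − α)(n + g + δ).
λ = (1 − 0.25) × 0.148 = 0.75 × 0.148 = 0.1110
Half-life = ln 2 / λ = 0.6931 / 0.1110 ≈ 6.24 years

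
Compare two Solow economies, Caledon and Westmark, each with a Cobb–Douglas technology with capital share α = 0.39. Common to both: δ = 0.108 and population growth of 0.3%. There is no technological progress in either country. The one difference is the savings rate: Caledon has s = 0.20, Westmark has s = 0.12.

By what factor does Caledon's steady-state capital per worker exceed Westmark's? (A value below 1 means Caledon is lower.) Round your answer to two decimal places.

Steady-state k* = [s/(n + δ)]^(1/(1−α)), so the ratio is [ (s_C/(n + δ)_C) / (s_W/(n + δ)_W) ]^1.6393.
s_C/(n + δ)_C = 0.20/0.111 = 1.8018; s_W/(n + δ)_W = 0.12/0.111 = 1.0811.
Ratio = (1.8018/1.0811)^1.6393 = 1.6666^1.6393 ≈ 2.3102

ratio ≈ 2.31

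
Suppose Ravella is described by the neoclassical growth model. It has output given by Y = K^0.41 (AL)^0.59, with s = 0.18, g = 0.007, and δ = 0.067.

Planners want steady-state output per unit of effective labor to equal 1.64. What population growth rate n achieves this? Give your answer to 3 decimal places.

Steady state requires s·f(k) = (n + g + δ)·k, i.e. s·k^α = (n + g + δ)·k.
Since y* = [s/(n + g + δ)]^(α/(1−α)), we have s/(n + g + δ) = (y*)^((1−α)/α) = 1.64^1.439 = 2.0378.
Therefore n + g + δ = s / 2.0378 = 0.18 / 2.0378 = 0.0883, so n = 0.0883 − 0.074 = 0.0143.

n ≈ 0.014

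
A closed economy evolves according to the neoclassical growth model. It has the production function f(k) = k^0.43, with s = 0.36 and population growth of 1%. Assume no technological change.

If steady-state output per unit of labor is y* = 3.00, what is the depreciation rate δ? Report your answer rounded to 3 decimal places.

Steady state requires s·f(k) = (n + δ)·k, i.e. s·k^α = (n + δ)·k.
Since y* = [s/(n + δ)]^(α/(1−α)), we have s/(n + δ) = (y*)^((1−α)/α) = 3.00^1.3256 = 4.2901.
Therefore n + δ = s / 4.2901 = 0.36 / 4.2901 = 0.0839, so δ = 0.0839 − 0.010 = 0.0739.

δ ≈ 0.074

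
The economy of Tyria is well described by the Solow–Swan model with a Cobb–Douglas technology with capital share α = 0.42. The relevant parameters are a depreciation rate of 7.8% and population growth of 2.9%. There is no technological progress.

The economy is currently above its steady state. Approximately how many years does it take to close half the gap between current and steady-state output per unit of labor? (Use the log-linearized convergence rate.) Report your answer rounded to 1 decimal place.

Near the steady state the convergence rate is λ = (1 − α)(n + δ).
λ = (1 − 0.42) × 0.107 = 0.58 × 0.107 = 0.06206
Half-life = ln 2 / λ = 0.6931 / 0.06206 ≈ 11.17 years

half-life ≈ 11.2 years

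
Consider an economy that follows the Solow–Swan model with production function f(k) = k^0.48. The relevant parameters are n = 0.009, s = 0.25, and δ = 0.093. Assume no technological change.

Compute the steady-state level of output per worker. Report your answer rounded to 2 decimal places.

y* ≈ 2.29

Steady state requires s·f(k) = (n + δ)·k, i.e. s·k^α = (n + δ)·k.
Rearranging, k^(1−α) = s / (n + δ).
k^0.52 = 0.25 / (0.009 + 0.093) = 0.25 / 0.102 = 2.4510
k* = 2.4510^(1/0.52) ≈ 5.6071
y* = (k*)^α = 5.6071^0.48 ≈ 2.2877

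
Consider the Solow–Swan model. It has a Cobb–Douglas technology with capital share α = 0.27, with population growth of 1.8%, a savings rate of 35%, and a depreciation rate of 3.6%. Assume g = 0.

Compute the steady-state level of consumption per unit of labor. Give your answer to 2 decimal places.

c* = 1.30

In steady state, investment equals break-even investment: s·k^α = (n + δ)·k.
Dividing both sides by k: k^(1−α) = s / (n + δ).
k^0.73 = 0.35 / (0.018 + 0.036) = 0.35 / 0.054 = 6.4815
k* = 6.4815^(1/0.73) ≈ 12.9385
y* = (k*)^α = 12.9385^0.27 ≈ 1.9962
c* = (1 − s)·y* = (1 − 0.35) × 1.9962 ≈ 1.2975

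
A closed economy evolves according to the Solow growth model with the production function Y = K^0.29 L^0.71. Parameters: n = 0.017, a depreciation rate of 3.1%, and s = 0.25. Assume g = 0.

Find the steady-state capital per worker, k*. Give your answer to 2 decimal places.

k* ≈ 10.22

At the steady state, Δk = 0, so s·k^α = (n + δ)·k.
Dividing both sides by k: k^(1−α) = s / (n + δ).
k^0.71 = 0.25 / (0.017 + 0.031) = 0.25 / 0.048 = 5.2083
k* = 5.2083^(1/0.71) ≈ 10.2195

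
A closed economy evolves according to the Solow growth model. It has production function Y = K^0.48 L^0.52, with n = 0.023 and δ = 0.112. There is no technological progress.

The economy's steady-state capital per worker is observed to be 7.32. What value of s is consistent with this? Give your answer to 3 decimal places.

s ≈ 0.380

Steady state requires s·f(k) = (n + δ)·k, i.e. s·k^α = (n + δ)·k.
So s / (n + δ) = (k*)^(1−α) = 7.32^0.52 = 2.8154.
Therefore s = 2.8154 × (n + δ) = 2.8154 × 0.135 = 0.3801.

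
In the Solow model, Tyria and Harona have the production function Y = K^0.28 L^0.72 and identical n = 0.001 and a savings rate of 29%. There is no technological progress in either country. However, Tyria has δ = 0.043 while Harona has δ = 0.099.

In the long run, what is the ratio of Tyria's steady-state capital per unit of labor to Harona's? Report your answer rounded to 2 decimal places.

Steady-state k* = [s/(n + δ)]^(1/(1−α)), so the ratio is [ (s_T/(n + δ)_T) / (s_H/(n + δ)_H) ]^1.3889.
s_T/(n + δ)_T = 0.29/0.044 = 6.5909; s_H/(n + δ)_H = 0.29/0.100 = 2.9000.
Ratio = (6.5909/2.9000)^1.3889 = 2.2727^1.3889 ≈ 3.1275

ratio ≈ 3.13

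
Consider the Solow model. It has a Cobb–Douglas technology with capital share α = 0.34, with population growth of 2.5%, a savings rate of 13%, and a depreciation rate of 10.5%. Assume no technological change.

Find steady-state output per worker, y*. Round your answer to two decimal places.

At the steady state, Δk = 0, so s·k^α = (n + δ)·k.
Rearranging, k^(1−α) = s / (n + δ).
k^0.66 = 0.13 / (0.025 + 0.105) = 0.13 / 0.130 = 1.0000
k* = 1.0000^(1/0.66) ≈ 1.0000
y* = (k*)^α = 1.0000^0.34 ≈ 1.0000

y* ≈ 1.00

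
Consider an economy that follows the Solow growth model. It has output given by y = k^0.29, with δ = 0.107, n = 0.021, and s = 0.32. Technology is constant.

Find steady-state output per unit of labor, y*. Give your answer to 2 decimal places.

y* = 1.45

At the steady state, Δk = 0, so s·k^α = (n + δ)·k.
Dividing both sides by k: k^(1−α) = s / (n + δ).
k^0.71 = 0.32 / (0.021 + 0.107) = 0.32 / 0.128 = 2.5000
k* = 2.5000^(1/0.71) ≈ 3.6348
y* = (k*)^α = 3.6348^0.29 ≈ 1.4539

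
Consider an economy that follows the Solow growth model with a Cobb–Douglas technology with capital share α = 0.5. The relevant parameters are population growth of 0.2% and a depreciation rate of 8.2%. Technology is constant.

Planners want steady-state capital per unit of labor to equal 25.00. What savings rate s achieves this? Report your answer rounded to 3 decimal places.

s ≈ 0.420

Steady state requires s·f(k) = (n + δ)·k, i.e. s·k^α = (n + δ)·k.
So s / (n + δ) = (k*)^(1−α) = 25.00^0.5 = 5.0000.
Therefore s = 5.0000 × (n + δ) = 5.0000 × 0.084 = 0.4200.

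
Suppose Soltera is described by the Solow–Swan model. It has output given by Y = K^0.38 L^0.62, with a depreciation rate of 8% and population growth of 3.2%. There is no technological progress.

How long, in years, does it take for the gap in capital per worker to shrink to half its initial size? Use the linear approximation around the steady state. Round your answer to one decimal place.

about 10.0 years

Near the steady state the convergence rate is λ = (1 − α)(n + δ).
λ = (1 − 0.38) × 0.112 = 0.62 × 0.112 = 0.06944
Half-life = ln 2 / λ = 0.6931 / 0.06944 ≈ 9.98 years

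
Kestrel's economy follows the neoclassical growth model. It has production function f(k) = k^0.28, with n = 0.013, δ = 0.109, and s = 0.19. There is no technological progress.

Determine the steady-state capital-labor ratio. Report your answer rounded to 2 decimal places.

In steady state, investment equals break-even investment: s·k^α = (n + δ)·k.
Rearranging, k^(1−α) = s / (n + δ).
k^0.72 = 0.19 / (0.013 + 0.109) = 0.19 / 0.122 = 1.5574
k* = 1.5574^(1/0.72) ≈ 1.8502

k* ≈ 1.85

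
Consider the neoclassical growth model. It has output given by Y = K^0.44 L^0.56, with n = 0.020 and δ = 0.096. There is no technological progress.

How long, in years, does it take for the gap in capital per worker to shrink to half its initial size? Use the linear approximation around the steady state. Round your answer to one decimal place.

Near the steady state the convergence rate is λ = (1 − α)(n + δ).
λ = (1 − 0.44) × 0.116 = 0.56 × 0.116 = 0.06496
Half-life = ln 2 / λ = 0.6931 / 0.06496 ≈ 10.67 years

t_½ ≈ 10.7 years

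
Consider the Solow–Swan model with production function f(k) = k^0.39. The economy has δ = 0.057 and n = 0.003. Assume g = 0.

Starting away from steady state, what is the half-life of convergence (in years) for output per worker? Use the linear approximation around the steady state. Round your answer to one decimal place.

t_½ ≈ 18.9 years

Near the steady state the convergence rate is λ = (1 − α)(n + δ).
λ = (1 − 0.39) × 0.060 = 0.61 × 0.060 = 0.0366
Half-life = ln 2 / λ = 0.6931 / 0.0366 ≈ 18.94 years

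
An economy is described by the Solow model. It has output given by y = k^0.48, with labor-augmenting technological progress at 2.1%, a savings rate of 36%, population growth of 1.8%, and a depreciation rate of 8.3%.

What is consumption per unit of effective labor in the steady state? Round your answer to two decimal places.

In steady state, investment equals break-even investment: s·k^α = (n + g + δ)·k.
Dividing both sides by k: k^(1−α) = s / (n + g + δ).
k^0.52 = 0.36 / (0.018 + 0.021 + 0.083) = 0.36 / 0.122 = 2.9508
k* = 2.9508^(1/0.52) ≈ 8.0118
y* = (k*)^α = 8.0118^0.48 ≈ 2.7151
c* = (1 − s)·y* = (1 − 0.36) × 2.7151 ≈ 1.7377

c* = 1.74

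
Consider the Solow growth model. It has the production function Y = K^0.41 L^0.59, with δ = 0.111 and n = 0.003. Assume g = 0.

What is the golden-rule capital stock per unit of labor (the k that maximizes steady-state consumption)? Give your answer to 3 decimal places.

k_gold ≈ 8.753

The golden rule sets f'(k) = n + δ, i.e. α·k^(α−1) = n + δ.
So k^(1−α) = α / (n + δ) = 0.41 / 0.114 = 3.5965.
k_gold = 3.5965^(1/0.59) ≈ 8.7533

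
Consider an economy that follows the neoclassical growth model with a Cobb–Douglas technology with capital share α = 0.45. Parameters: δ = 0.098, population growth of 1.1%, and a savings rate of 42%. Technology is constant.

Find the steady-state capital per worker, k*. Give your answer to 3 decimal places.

k* ≈ 11.618

In steady state, investment equals break-even investment: s·k^α = (n + δ)·k.
Dividing both sides by k: k^(1−α) = s / (n + δ).
k^0.55 = 0.42 / (0.011 + 0.098) = 0.42 / 0.109 = 3.8532
k* = 3.8532^(1/0.55) ≈ 11.6180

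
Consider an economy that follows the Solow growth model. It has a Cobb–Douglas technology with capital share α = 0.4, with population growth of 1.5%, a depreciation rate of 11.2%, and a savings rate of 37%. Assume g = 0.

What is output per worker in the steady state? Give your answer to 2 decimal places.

y* ≈ 2.04

At the steady state, Δk = 0, so s·k^α = (n + δ)·k.
Rearranging, k^(1−α) = s / (n + δ).
k^0.6 = 0.37 / (0.015 + 0.112) = 0.37 / 0.127 = 2.9134
k* = 2.9134^(1/0.6) ≈ 5.9429
y* = (k*)^α = 5.9429^0.4 ≈ 2.0399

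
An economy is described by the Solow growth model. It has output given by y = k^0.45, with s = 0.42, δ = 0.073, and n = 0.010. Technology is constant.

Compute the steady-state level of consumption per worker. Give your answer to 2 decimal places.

In steady state, investment equals break-even investment: s·k^α = (n + δ)·k.
Dividing both sides by k: k^(1−α) = s / (n + δ).
k^0.55 = 0.42 / (0.010 + 0.073) = 0.42 / 0.083 = 5.0602
k* = 5.0602^(1/0.55) ≈ 19.0680
y* = (k*)^α = 19.0680^0.45 ≈ 3.7682
c* = (1 − s)·y* = (1 − 0.42) × 3.7682 ≈ 2.1856

c* = 2.19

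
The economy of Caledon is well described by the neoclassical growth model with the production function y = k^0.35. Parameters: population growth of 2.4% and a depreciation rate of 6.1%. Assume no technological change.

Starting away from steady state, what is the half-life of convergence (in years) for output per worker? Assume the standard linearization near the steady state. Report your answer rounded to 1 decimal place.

Near the steady state the convergence rate is λ = (1 − α)(n + δ).
λ = (1 − 0.35) × 0.085 = 0.65 × 0.085 = 0.05525
Half-life = ln 2 / λ = 0.6931 / 0.05525 ≈ 12.54 years

t_½ ≈ 12.5 years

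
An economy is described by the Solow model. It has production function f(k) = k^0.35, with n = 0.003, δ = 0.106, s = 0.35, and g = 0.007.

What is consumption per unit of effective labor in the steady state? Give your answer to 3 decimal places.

At the steady state, Δk = 0, so s·k^α = (n + g + δ)·k.
Dividing both sides by k: k^(1−α) = s / (n + g + δ).
k^0.65 = 0.35 / (0.003 + 0.007 + 0.106) = 0.35 / 0.116 = 3.0172
k* = 3.0172^(1/0.65) ≈ 5.4683
y* = (k*)^α = 5.4683^0.35 ≈ 1.8124
c* = (1 − s)·y* = (1 − 0.35) × 1.8124 ≈ 1.1781

c* = 1.178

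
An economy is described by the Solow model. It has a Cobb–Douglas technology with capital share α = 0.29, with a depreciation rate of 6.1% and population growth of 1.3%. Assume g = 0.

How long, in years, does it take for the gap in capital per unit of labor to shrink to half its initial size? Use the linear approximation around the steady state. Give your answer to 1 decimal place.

t_½ ≈ 13.2 years

Near the steady state the convergence rate is λ = (1 − α)(n + δ).
λ = (1 − 0.29) × 0.074 = 0.71 × 0.074 = 0.05254
Half-life = ln 2 / λ = 0.6931 / 0.05254 ≈ 13.19 years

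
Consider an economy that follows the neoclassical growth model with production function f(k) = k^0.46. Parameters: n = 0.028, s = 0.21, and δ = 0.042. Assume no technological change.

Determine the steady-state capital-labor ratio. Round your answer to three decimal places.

Steady state requires s·f(k) = (n + δ)·k, i.e. s·k^α = (n + δ)·k.
Rearranging, k^(1−α) = s / (n + δ).
k^0.54 = 0.21 / (0.028 + 0.042) = 0.21 / 0.070 = 3.0000
k* = 3.0000^(1/0.54) ≈ 7.6482

k* = 7.648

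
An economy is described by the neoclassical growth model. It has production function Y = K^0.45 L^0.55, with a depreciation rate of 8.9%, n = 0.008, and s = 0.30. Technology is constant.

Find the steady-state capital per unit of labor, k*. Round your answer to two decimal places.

At the steady state, Δk = 0, so s·k^α = (n + δ)·k.
Dividing both sides by k: k^(1−α) = s / (n + δ).
k^0.55 = 0.30 / (0.008 + 0.089) = 0.30 / 0.097 = 3.0928
k* = 3.0928^(1/0.55) ≈ 7.7902

k* = 7.79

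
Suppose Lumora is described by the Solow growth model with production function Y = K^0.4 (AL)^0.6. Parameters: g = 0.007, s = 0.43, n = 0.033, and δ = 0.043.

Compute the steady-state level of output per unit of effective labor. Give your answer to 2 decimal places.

Steady state requires s·f(k) = (n + g + δ)·k, i.e. s·k^α = (n + g + δ)·k.
Dividing both sides by k: k^(1−α) = s / (n + g + δ).
k^0.6 = 0.43 / (0.033 + 0.007 + 0.043) = 0.43 / 0.083 = 5.1807
k* = 5.1807^(1/0.6) ≈ 15.5113
y* = (k*)^α = 15.5113^0.4 ≈ 2.9941

y* ≈ 2.99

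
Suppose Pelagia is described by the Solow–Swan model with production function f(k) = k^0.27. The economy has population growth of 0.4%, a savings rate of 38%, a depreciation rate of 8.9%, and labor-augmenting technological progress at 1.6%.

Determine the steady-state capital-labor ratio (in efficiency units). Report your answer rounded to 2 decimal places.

Steady state requires s·f(k) = (n + g + δ)·k, i.e. s·k^α = (n + g + δ)·k.
Dividing both sides by k: k^(1−α) = s / (n + g + δ).
k^0.73 = 0.38 / (0.004 + 0.016 + 0.089) = 0.38 / 0.109 = 3.4862
k* = 3.4862^(1/0.73) ≈ 5.5328

k* ≈ 5.53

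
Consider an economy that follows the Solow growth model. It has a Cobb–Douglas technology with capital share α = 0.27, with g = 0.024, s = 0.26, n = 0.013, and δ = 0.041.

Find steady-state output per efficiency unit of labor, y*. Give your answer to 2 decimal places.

Steady state requires s·f(k) = (n + g + δ)·k, i.e. s·k^α = (n + g + δ)·k.
Rearranging, k^(1−α) = s / (n + g + δ).
k^0.73 = 0.26 / (0.013 + 0.024 + 0.041) = 0.26 / 0.078 = 3.3333
k* = 3.3333^(1/0.73) ≈ 5.2031
y* = (k*)^α = 5.2031^0.27 ≈ 1.5610

y* = 1.56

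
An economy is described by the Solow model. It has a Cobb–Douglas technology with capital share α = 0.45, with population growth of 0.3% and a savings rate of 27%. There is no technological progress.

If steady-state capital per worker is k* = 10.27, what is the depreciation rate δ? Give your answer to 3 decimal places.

δ ≈ 0.072

In steady state, investment equals break-even investment: s·k^α = (n + δ)·k.
So s / (n + δ) = (k*)^(1−α) = 10.27^0.55 = 3.6005.
Therefore n + δ = s / 3.6005 = 0.27 / 3.6005 = 0.0750, so δ = 0.0750 − 0.003 = 0.0720.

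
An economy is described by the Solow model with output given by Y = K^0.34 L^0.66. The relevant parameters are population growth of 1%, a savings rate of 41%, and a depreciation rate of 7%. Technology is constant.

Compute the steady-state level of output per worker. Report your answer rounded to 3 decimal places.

Steady state requires s·f(k) = (n + δ)·k, i.e. s·k^α = (n + δ)·k.
Dividing both sides by k: k^(1−α) = s / (n + δ).
k^0.66 = 0.41 / (0.010 + 0.070) = 0.41 / 0.080 = 5.1250
k* = 5.1250^(1/0.66) ≈ 11.8931
y* = (k*)^α = 11.8931^0.34 ≈ 2.3206

y* ≈ 2.321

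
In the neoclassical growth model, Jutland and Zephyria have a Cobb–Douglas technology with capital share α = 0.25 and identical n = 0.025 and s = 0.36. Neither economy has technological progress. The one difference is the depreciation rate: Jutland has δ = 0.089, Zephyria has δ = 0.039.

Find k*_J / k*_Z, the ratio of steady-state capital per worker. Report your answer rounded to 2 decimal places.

Steady-state k* = [s/(n + δ)]^(1/(1−α)), so the ratio is [ (s_J/(n + δ)_J) / (s_Z/(n + δ)_Z) ]^1.3333.
s_J/(n + δ)_J = 0.36/0.114 = 3.1579; s_Z/(n + δ)_Z = 0.36/0.064 = 5.6250.
Ratio = (3.1579/5.6250)^1.3333 = 0.5614^1.3333 ≈ 0.4631

k*_J / k*_Z ≈ 0.46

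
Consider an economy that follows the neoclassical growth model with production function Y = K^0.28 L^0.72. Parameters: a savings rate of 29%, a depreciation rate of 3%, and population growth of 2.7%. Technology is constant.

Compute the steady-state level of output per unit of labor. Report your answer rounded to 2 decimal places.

y* = 1.88

In steady state, investment equals break-even investment: s·k^α = (n + δ)·k.
Dividing both sides by k: k^(1−α) = s / (n + δ).
k^0.72 = 0.29 / (0.027 + 0.030) = 0.29 / 0.057 = 5.0877
k* = 5.0877^(1/0.72) ≈ 9.5781
y* = (k*)^α = 9.5781^0.28 ≈ 1.8826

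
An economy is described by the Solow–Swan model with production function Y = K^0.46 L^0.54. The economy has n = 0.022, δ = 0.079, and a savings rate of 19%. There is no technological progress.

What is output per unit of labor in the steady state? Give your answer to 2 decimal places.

y* = 1.71

In steady state, investment equals break-even investment: s·k^α = (n + δ)·k.
Rearranging, k^(1−α) = s / (n + δ).
k^0.54 = 0.19 / (0.022 + 0.079) = 0.19 / 0.101 = 1.8812
k* = 1.8812^(1/0.54) ≈ 3.2226
y* = (k*)^α = 3.2226^0.46 ≈ 1.7131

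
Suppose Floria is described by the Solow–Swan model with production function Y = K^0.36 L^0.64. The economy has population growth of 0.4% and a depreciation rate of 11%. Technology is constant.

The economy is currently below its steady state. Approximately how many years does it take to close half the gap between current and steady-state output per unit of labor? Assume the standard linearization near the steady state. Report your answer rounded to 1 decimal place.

about 9.5 years

Near the steady state the convergence rate is λ = (1 − α)(n + δ).
λ = (1 − 0.36) × 0.114 = 0.64 × 0.114 = 0.07296
Half-life = ln 2 / λ = 0.6931 / 0.07296 ≈ 9.50 years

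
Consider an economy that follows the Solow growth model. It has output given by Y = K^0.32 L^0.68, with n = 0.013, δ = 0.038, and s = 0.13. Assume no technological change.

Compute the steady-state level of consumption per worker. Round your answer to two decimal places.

c* = 1.35

In steady state, investment equals break-even investment: s·k^α = (n + δ)·k.
Dividing both sides by k: k^(1−α) = s / (n + δ).
k^0.68 = 0.13 / (0.013 + 0.038) = 0.13 / 0.051 = 2.5490
k* = 2.5490^(1/0.68) ≈ 3.9592
y* = (k*)^α = 3.9592^0.32 ≈ 1.5532
c* = (1 − s)·y* = (1 − 0.13) × 1.5532 ≈ 1.3513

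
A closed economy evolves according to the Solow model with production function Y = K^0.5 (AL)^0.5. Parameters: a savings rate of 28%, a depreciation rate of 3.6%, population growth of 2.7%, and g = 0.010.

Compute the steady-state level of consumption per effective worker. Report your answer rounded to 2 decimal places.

c* ≈ 2.76

In steady state, investment equals break-even investment: s·k^α = (n + g + δ)·k.
Dividing both sides by k: k^(1−α) = s / (n + g + δ).
k^0.5 = 0.28 / (0.027 + 0.010 + 0.036) = 0.28 / 0.073 = 3.8356
k* = 3.8356^(1/0.5) ≈ 14.7118
y* = (k*)^α = 14.7118^0.5 ≈ 3.8356
c* = (1 − s)·y* = (1 − 0.28) × 3.8356 ≈ 2.7616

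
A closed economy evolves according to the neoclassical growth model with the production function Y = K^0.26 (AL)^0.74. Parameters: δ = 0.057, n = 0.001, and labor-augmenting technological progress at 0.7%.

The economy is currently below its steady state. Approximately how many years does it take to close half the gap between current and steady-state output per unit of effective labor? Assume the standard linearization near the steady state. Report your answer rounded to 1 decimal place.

half-life ≈ 14.4 years

Near the steady state the convergence rate is λ = (1 − α)(n + g + δ).
λ = (1 − 0.26) × 0.065 = 0.74 × 0.065 = 0.0481
Half-life = ln 2 / λ = 0.6931 / 0.0481 ≈ 14.41 years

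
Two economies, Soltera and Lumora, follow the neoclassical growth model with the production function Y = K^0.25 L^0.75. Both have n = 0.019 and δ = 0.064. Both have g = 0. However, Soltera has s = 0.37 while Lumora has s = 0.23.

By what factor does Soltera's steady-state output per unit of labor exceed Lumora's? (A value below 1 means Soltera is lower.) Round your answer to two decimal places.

y*_S / y*_L ≈ 1.17

Steady-state y* = [s/(n + δ)]^(α/(1−α)), so the ratio is [ (s_S/(n + δ)_S) / (s_L/(n + δ)_L) ]^0.3333.
s_S/(n + δ)_S = 0.37/0.083 = 4.4578; s_L/(n + δ)_L = 0.23/0.083 = 2.7711.
Ratio = (4.4578/2.7711)^0.3333 = 1.6087^0.3333 ≈ 1.1717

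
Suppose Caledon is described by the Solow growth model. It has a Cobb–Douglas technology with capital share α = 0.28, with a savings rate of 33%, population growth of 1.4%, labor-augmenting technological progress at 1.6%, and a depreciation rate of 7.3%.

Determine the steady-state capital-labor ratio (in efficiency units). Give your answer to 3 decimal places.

k* = 5.039

At the steady state, Δk = 0, so s·k^α = (n + g + δ)·k.
Rearranging, k^(1−α) = s / (n + g + δ).
k^0.72 = 0.33 / (0.014 + 0.016 + 0.073) = 0.33 / 0.103 = 3.2039
k* = 3.2039^(1/0.72) ≈ 5.0389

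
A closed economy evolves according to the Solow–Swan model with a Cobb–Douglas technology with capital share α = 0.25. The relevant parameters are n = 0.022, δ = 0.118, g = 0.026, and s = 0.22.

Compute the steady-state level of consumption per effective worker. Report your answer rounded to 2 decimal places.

c* = 0.86

At the steady state, Δk = 0, so s·k^α = (n + g + δ)·k.
Dividing both sides by k: k^(1−α) = s / (n + g + δ).
k^0.75 = 0.22 / (0.022 + 0.026 + 0.118) = 0.22 / 0.166 = 1.3253
k* = 1.3253^(1/0.75) ≈ 1.4557
y* = (k*)^α = 1.4557^0.25 ≈ 1.0984
c* = (1 − s)·y* = (1 − 0.22) × 1.0984 ≈ 0.8568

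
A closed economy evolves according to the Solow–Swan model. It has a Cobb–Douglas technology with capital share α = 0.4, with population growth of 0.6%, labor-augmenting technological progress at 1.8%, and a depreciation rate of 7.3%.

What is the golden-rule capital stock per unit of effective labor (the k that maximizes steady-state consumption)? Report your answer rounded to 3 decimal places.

The golden rule sets f'(k) = n + g + δ, i.e. α·k^(α−1) = n + g + δ.
So k^(1−α) = α / (n + g + δ) = 0.4 / 0.097 = 4.1237.
k_gold = 4.1237^(1/0.6) ≈ 10.6042

k_gold ≈ 10.604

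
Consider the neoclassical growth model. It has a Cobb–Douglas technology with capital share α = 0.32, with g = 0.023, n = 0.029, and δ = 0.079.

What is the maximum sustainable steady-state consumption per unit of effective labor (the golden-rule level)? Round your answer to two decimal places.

At the golden rule, f'(k) = n + g + δ, so α·k^(α−1) = n + g + δ and k_gold = (α/(n + g + δ))^(1/(1−α)).
k_gold = (0.32/0.131)^(1/0.68) = 2.4427^1.4706 ≈ 3.7188
c_gold = f(k_gold) − (n + g + δ)·k_gold = 1.5224 − 0.131×3.7188 ≈ 1.0352

c_gold ≈ 1.04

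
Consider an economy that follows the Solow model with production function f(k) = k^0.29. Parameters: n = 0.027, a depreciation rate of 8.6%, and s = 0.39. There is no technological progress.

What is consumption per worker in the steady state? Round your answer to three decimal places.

c* = 1.012

At the steady state, Δk = 0, so s·k^α = (n + δ)·k.
Rearranging, k^(1−α) = s / (n + δ).
k^0.71 = 0.39 / (0.027 + 0.086) = 0.39 / 0.113 = 3.4513
k* = 3.4513^(1/0.71) ≈ 5.7243
y* = (k*)^α = 5.7243^0.29 ≈ 1.6586
c* = (1 − s)·y* = (1 − 0.39) × 1.6586 ≈ 1.0117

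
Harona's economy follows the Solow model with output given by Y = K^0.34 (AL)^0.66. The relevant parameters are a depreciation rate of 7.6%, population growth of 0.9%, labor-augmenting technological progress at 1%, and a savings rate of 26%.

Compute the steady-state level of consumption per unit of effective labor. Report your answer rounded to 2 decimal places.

c* ≈ 1.24

Steady state requires s·f(k) = (n + g + δ)·k, i.e. s·k^α = (n + g + δ)·k.
Dividing both sides by k: k^(1−α) = s / (n + g + δ).
k^0.66 = 0.26 / (0.009 + 0.010 + 0.076) = 0.26 / 0.095 = 2.7368
k* = 2.7368^(1/0.66) ≈ 4.5972
y* = (k*)^α = 4.5972^0.34 ≈ 1.6798
c* = (1 − s)·y* = (1 − 0.26) × 1.6798 ≈ 1.2431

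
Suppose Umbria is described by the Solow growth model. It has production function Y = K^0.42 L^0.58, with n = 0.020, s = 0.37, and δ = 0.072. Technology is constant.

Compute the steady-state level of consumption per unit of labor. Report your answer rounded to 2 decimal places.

c* = 1.73

Steady state requires s·f(k) = (n + δ)·k, i.e. s·k^α = (n + δ)·k.
Rearranging, k^(1−α) = s / (n + δ).
k^0.58 = 0.37 / (0.020 + 0.072) = 0.37 / 0.092 = 4.0217
k* = 4.0217^(1/0.58) ≈ 11.0176
y* = (k*)^α = 11.0176^0.42 ≈ 2.7395
c* = (1 − s)·y* = (1 − 0.37) × 2.7395 ≈ 1.7259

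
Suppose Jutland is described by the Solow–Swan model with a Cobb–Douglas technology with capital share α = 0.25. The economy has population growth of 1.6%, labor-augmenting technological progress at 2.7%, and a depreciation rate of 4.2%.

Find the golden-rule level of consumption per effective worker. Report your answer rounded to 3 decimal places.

c_gold ≈ 1.075

At the golden rule, f'(k) = n + g + δ, so α·k^(α−1) = n + g + δ and k_gold = (α/(n + g + δ))^(1/(1−α)).
k_gold = (0.25/0.085)^(1/0.75) = 2.9412^1.3333 ≈ 4.2139
c_gold = f(k_gold) − (n + g + δ)·k_gold = 1.4328 − 0.085×4.2139 ≈ 1.0746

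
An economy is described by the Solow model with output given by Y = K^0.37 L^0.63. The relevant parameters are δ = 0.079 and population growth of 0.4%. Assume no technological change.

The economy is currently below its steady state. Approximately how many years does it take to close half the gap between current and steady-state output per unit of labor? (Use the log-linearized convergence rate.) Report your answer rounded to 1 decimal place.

Near the steady state the convergence rate is λ = (1 − α)(n + δ).
λ = (1 − 0.37) × 0.083 = 0.63 × 0.083 = 0.05229
Half-life = ln 2 / λ = 0.6931 / 0.05229 ≈ 13.25 years

half-life ≈ 13.3 years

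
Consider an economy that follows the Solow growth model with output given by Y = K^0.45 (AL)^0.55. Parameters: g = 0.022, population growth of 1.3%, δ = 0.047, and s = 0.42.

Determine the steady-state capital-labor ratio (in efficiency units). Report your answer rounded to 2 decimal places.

k* ≈ 19.49

At the steady state, Δk = 0, so s·k^α = (n + g + δ)·k.
Rearranging, k^(1−α) = s / (n + g + δ).
k^0.55 = 0.42 / (0.013 + 0.022 + 0.047) = 0.42 / 0.082 = 5.1220
k* = 5.1220^(1/0.55) ≈ 19.4935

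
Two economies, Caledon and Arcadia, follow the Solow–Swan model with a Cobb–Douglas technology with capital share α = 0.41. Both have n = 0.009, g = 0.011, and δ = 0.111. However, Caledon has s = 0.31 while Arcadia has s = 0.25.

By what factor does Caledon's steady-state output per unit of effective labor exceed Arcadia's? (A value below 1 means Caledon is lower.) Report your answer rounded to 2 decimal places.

y*_C / y*_A ≈ 1.16

Steady-state y* = [s/(n + g + δ)]^(α/(1−α)), so the ratio is [ (s_C/(n + g + δ)_C) / (s_A/(n + g + δ)_A) ]^0.6949.
s_C/(n + g + δ)_C = 0.31/0.131 = 2.3664; s_A/(n + g + δ)_A = 0.25/0.131 = 1.9084.
Ratio = (2.3664/1.9084)^0.6949 = 1.2400^0.6949 ≈ 1.1612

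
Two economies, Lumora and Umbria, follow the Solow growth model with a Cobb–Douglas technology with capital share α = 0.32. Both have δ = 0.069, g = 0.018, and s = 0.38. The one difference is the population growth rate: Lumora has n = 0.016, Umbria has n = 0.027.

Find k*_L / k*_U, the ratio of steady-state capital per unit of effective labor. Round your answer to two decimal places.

Steady-state k* = [s/(n + g + δ)]^(1/(1−α)), so the ratio is [ (s_L/(n + g + δ)_L) / (s_U/(n + g + δ)_U) ]^1.4706.
s_L/(n + g + δ)_L = 0.38/0.103 = 3.6893; s_U/(n + g + δ)_U = 0.38/0.114 = 3.3333.
Ratio = (3.6893/3.3333)^1.4706 = 1.1068^1.4706 ≈ 1.1609

ratio ≈ 1.16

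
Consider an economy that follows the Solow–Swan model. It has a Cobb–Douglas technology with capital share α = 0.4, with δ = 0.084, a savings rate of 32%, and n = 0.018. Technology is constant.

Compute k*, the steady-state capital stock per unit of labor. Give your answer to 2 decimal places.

k* = 6.72

Steady state requires s·f(k) = (n + δ)·k, i.e. s·k^α = (n + δ)·k.
Rearranging, k^(1−α) = s / (n + δ).
k^0.6 = 0.32 / (0.018 + 0.084) = 0.32 / 0.102 = 3.1373
k* = 3.1373^(1/0.6) ≈ 6.7235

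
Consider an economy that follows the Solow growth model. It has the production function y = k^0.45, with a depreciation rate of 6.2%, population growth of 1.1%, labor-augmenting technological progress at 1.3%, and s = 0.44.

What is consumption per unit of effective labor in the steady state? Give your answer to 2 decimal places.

c* = 2.13

At the steady state, Δk = 0, so s·k^α = (n + g + δ)·k.
Dividing both sides by k: k^(1−α) = s / (n + g + δ).
k^0.55 = 0.44 / (0.011 + 0.013 + 0.062) = 0.44 / 0.086 = 5.1163
k* = 5.1163^(1/0.55) ≈ 19.4541
y* = (k*)^α = 19.4541^0.45 ≈ 3.8024
c* = (1 − s)·y* = (1 − 0.44) × 3.8024 ≈ 2.1293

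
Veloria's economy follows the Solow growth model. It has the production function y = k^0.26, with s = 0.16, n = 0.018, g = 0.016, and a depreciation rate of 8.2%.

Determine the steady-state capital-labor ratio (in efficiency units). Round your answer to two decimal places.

k* = 1.54

Steady state requires s·f(k) = (n + g + δ)·k, i.e. s·k^α = (n + g + δ)·k.
Dividing both sides by k: k^(1−α) = s / (n + g + δ).
k^0.74 = 0.16 / (0.018 + 0.016 + 0.082) = 0.16 / 0.116 = 1.3793
k* = 1.3793^(1/0.74) ≈ 1.5443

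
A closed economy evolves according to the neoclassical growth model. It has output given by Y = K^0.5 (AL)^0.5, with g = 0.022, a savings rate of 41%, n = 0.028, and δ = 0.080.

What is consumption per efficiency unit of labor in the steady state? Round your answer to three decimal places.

Steady state requires s·f(k) = (n + g + δ)·k, i.e. s·k^α = (n + g + δ)·k.
Rearranging, k^(1−α) = s / (n + g + δ).
k^0.5 = 0.41 / (0.028 + 0.022 + 0.080) = 0.41 / 0.130 = 3.1538
k* = 3.1538^(1/0.5) ≈ 9.9465
y* = (k*)^α = 9.9465^0.5 ≈ 3.1538
c* = (1 − s)·y* = (1 − 0.41) × 3.1538 ≈ 1.8607

c* = 1.861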